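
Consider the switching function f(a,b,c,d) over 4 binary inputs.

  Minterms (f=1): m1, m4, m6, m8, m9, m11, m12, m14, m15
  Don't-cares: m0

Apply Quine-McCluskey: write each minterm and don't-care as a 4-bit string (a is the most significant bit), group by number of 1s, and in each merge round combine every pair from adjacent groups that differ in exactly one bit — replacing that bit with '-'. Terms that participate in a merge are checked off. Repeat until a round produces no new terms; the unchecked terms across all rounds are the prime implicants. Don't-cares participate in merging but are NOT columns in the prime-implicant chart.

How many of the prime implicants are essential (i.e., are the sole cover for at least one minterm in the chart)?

Round 0: 0000✓ 0001✓ 0100✓ 0110✓ 1000✓ 1001✓ 1011✓ 1100✓ 1110✓ 1111✓
Round 1: -000✓ -001✓ -100✓ -110✓ 0-00✓ 000-✓ 01-0✓ 1-00✓ 1-11 10-1 100-✓ 11-0✓ 111-
Round 2: --00 -00- -1-0
PIs = {--00, -00-, -1-0, 1-11, 10-1, 111-}
Coverage chart:
  m1: -00- ←essential
  m4: --00,-1-0
  m6: -1-0 ←essential
  m8: --00,-00-
  m9: -00-,10-1
  m11: 1-11,10-1
  m12: --00,-1-0
  m14: -1-0,111-
  m15: 1-11,111-
Essential: -00-, -1-0

2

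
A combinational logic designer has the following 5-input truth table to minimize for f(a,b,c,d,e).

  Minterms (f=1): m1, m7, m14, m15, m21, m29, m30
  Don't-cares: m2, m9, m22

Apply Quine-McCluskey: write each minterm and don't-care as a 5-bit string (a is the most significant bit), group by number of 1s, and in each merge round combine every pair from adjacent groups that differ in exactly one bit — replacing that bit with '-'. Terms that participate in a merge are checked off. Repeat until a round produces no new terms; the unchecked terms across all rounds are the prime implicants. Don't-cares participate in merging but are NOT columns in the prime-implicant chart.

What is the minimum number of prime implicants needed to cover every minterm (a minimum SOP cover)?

4

[col 0] 00001*, 00010, 00111*, 01001*, 01110*, 01111*, 10101*, 10110*, 11101*, 11110*
[col 1] -1110, 0-001, 0-111, 0111-, 1-101, 1-110
Prime implicants: -1110, 0-001, 0-111, 00010, 0111-, 1-101, 1-110
PI chart (minterm → PIs covering it):
  1 | 0-001  (sole → essential)
  7 | 0-111  (sole → essential)
  14 | -1110,0111-
  15 | 0-111,0111-
  21 | 1-101  (sole → essential)
  29 | 1-101  (sole → essential)
  30 | -1110,1-110
Essential prime implicants: 0-001, 0-111, 1-101
Petrick residual → -1110
Minimum SOP uses 4 PIs: bcde' + a'c'd'e + a'cde + acd'e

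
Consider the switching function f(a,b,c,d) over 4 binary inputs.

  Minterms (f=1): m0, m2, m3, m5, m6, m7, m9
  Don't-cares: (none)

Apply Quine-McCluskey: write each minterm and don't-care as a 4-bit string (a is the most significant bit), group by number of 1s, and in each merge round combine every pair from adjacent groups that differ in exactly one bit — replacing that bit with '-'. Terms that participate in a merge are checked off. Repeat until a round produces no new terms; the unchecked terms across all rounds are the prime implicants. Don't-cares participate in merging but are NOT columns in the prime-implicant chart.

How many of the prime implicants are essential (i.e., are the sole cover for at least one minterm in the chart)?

[col 0] 0000*, 0010*, 0011*, 0101*, 0110*, 0111*, 1001
[col 1] 0-10*, 0-11*, 00-0, 001-*, 01-1, 011-*
[col 2] 0-1-
Prime implicants: 0-1-, 00-0, 01-1, 1001
PI chart (minterm → PIs covering it):
  0 | 00-0  (sole → essential)
  2 | 0-1-,00-0
  3 | 0-1-  (sole → essential)
  5 | 01-1  (sole → essential)
  6 | 0-1-  (sole → essential)
  7 | 0-1-,01-1
  9 | 1001  (sole → essential)
Essential prime implicants: 0-1-, 00-0, 01-1, 1001

4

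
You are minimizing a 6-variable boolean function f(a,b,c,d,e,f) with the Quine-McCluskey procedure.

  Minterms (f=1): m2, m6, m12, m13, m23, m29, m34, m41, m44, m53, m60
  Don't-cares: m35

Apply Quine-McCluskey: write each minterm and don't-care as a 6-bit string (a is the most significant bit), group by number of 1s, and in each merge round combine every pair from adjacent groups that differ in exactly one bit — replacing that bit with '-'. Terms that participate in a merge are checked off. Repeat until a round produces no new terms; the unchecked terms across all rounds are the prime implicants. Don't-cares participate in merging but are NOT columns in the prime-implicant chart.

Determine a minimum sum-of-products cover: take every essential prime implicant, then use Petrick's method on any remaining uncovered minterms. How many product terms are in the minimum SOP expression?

[col 0] 000010*, 000110*, 001100*, 001101*, 010111, 011101*, 100010*, 100011*, 101001, 101100*, 110101, 111100*
[col 1] -00010, -01100, 0-1101, 000-10, 00110-, 1-1100, 10001-
Prime implicants: -00010, -01100, 0-1101, 000-10, 00110-, 010111, 1-1100, 10001-, 101001, 110101
PI chart (minterm → PIs covering it):
  2 | -00010,000-10
  6 | 000-10  (sole → essential)
  12 | -01100,00110-
  13 | 0-1101,00110-
  23 | 010111  (sole → essential)
  29 | 0-1101  (sole → essential)
  34 | -00010,10001-
  41 | 101001  (sole → essential)
  44 | -01100,1-1100
  53 | 110101  (sole → essential)
  60 | 1-1100  (sole → essential)
Essential prime implicants: 0-1101, 000-10, 010111, 1-1100, 101001, 110101
Petrick residual → -00010, -01100
Minimum SOP uses 8 PIs: b'c'd'ef' + b'cde'f' + a'cde'f + a'b'c'ef' + a'bc'def + acde'f' + ab'cd'e'f + abc'de'f

8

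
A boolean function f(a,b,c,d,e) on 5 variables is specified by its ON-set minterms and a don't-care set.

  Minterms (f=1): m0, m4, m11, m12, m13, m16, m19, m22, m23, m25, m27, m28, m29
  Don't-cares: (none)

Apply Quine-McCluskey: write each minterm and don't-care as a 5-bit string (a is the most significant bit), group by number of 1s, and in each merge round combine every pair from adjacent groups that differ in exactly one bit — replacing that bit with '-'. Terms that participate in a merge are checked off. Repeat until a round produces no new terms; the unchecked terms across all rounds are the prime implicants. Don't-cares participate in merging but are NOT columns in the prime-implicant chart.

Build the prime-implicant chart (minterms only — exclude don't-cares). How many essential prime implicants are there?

size-2^0 implicants → 00000(✓)  00100(✓)  01011(✓)  01100(✓)  01101(✓)  10000(✓)  10011(✓)  10110(✓)  10111(✓)  11001(✓)  11011(✓)  11100(✓)  11101(✓)
size-2^1 implicants → -0000  -1011  -1100(✓)  -1101(✓)  0-100  00-00  0110-(✓)  1-011  10-11  1011-  11-01  110-1  1110-(✓)
size-2^2 implicants → -110-
Unchecked terms (primes): -0000, -1011, -110-, 0-100, 00-00, 1-011, 10-11, 1011-, 11-01, 110-1
Minterm coverage:
  m0 ⊆ -0000,00-00
  m4 ⊆ 0-100,00-00
  m11 ⊆ -1011 [E]
  m12 ⊆ -110-,0-100
  m13 ⊆ -110- [E]
  m16 ⊆ -0000 [E]
  m19 ⊆ 1-011,10-11
  m22 ⊆ 1011- [E]
  m23 ⊆ 10-11,1011-
  m25 ⊆ 11-01,110-1
  m27 ⊆ -1011,1-011,110-1
  m28 ⊆ -110- [E]
  m29 ⊆ -110-,11-01
E = {-0000, -1011, -110-, 1011-}

4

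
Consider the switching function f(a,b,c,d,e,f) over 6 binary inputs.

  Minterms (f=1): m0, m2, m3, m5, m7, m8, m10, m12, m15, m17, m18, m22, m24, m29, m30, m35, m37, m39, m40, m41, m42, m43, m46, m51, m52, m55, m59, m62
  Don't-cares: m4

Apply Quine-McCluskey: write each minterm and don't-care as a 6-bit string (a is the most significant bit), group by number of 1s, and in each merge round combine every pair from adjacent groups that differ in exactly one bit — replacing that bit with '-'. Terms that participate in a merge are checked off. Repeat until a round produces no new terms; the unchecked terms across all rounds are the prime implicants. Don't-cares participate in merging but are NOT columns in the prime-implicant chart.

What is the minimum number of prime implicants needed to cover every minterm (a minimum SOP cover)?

Round 0: 000000✓ 000010✓ 000011✓ 000100✓ 000101✓ 000111✓ 001000✓ 001010✓ 001100✓ 001111✓ 010001 010010✓ 010110✓ 011000✓ 011101 011110✓ 100011✓ 100101✓ 100111✓ 101000✓ 101001✓ 101010✓ 101011✓ 101110✓ 110011✓ 110100 110111✓ 111011✓ 111110✓
Round 1: -00011✓ -00101✓ -00111✓ -01000✓ -01010✓ -11110 0-0010 0-1000 00-000✓ 00-010✓ 00-100✓ 00-111 000-00✓ 000-11✓ 0000-0✓ 00001- 0001-1✓ 00010- 001-00✓ 0010-0✓ 01-110 010-10 1-0011✓ 1-0111✓ 1-1011✓ 1-1110 10-011✓ 100-11✓ 1001-1✓ 101-10 1010-0✓ 1010-1✓ 10100-✓ 10101-✓ 11-011✓ 110-11✓
Round 2: -00-11 -001-1 -010-0 00--00 00-0-0 1--011 1-0-11 1010--
PIs = {-00-11, -001-1, -010-0, -11110, 0-0010, 0-1000, 00--00, 00-0-0, 00-111, 00001-, 00010-, 01-110, 010-10, 010001, 011101, 1--011, 1-0-11, 1-1110, 101-10, 1010--, 110100}
Coverage chart:
  m0: 00--00,00-0-0
  m2: 0-0010,00-0-0,00001-
  m3: -00-11,00001-
  m5: -001-1,00010-
  m7: -00-11,-001-1,00-111
  m8: -010-0,0-1000,00--00,00-0-0
  m10: -010-0,00-0-0
  m12: 00--00 ←essential
  m15: 00-111 ←essential
  m17: 010001 ←essential
  m18: 0-0010,010-10
  m22: 01-110,010-10
  m24: 0-1000 ←essential
  m29: 011101 ←essential
  m30: -11110,01-110
  m35: -00-11,1--011,1-0-11
  m37: -001-1 ←essential
  m39: -00-11,-001-1,1-0-11
  m40: -010-0,1010--
  m41: 1010-- ←essential
  m42: -010-0,101-10,1010--
  m43: 1--011,1010--
  m46: 1-1110,101-10
  m51: 1--011,1-0-11
  m52: 110100 ←essential
  m55: 1-0-11 ←essential
  m59: 1--011 ←essential
  m62: -11110,1-1110
Essential: -001-1, 0-1000, 00--00, 00-111, 010001, 011101, 1--011, 1-0-11, 1010--, 110100
Petrick residual → -00-11, -010-0, 0-0010, 01-110, 1-1110
Min cover (15 terms): b'c'ef + b'c'df + b'cd'f' + a'c'd'ef' + a'cd'e'f' + a'b'e'f' + a'b'def + a'bdef' + a'bc'd'e'f + a'bcde'f + ad'ef + ac'ef + acdef' + ab'cd' + abc'de'f'

15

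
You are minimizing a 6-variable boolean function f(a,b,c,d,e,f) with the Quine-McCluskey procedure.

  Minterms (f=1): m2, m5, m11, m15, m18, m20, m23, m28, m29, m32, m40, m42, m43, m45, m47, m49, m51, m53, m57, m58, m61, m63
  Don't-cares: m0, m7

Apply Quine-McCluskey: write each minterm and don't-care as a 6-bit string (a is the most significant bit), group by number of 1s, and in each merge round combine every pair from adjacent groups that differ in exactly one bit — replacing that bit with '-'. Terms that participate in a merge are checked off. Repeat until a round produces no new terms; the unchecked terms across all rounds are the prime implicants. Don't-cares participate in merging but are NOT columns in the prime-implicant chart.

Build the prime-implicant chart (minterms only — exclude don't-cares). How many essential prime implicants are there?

Round 0: 000000✓ 000010✓ 000101✓ 000111✓ 001011✓ 001111✓ 010010✓ 010100✓ 010111✓ 011100✓ 011101✓ 100000✓ 101000✓ 101010✓ 101011✓ 101101✓ 101111✓ 110001✓ 110011✓ 110101✓ 111001✓ 111010✓ 111101✓ 111111✓
Round 1: -00000 -01011✓ -01111✓ -11101 0-0010 0-0111 00-111 0000-0 0001-1 001-11✓ 01-100 01110- 1-1010 1-1101✓ 1-1111✓ 10-000 101-11✓ 1010-0 10101- 1011-1✓ 11-001✓ 11-101✓ 110-01✓ 1100-1 111-01✓ 1111-1✓
Round 2: -01-11 1-11-1 11--01
PIs = {-00000, -01-11, -11101, 0-0010, 0-0111, 00-111, 0000-0, 0001-1, 01-100, 01110-, 1-1010, 1-11-1, 10-000, 1010-0, 10101-, 11--01, 1100-1}
Coverage chart:
  m2: 0-0010,0000-0
  m5: 0001-1 ←essential
  m11: -01-11 ←essential
  m15: -01-11,00-111
  m18: 0-0010 ←essential
  m20: 01-100 ←essential
  m23: 0-0111 ←essential
  m28: 01-100,01110-
  m29: -11101,01110-
  m32: -00000,10-000
  m40: 10-000,1010-0
  m42: 1-1010,1010-0,10101-
  m43: -01-11,10101-
  m45: 1-11-1 ←essential
  m47: -01-11,1-11-1
  m49: 11--01,1100-1
  m51: 1100-1 ←essential
  m53: 11--01 ←essential
  m57: 11--01 ←essential
  m58: 1-1010 ←essential
  m61: -11101,1-11-1,11--01
  m63: 1-11-1 ←essential
Essential: -01-11, 0-0010, 0-0111, 0001-1, 01-100, 1-1010, 1-11-1, 11--01, 1100-1

9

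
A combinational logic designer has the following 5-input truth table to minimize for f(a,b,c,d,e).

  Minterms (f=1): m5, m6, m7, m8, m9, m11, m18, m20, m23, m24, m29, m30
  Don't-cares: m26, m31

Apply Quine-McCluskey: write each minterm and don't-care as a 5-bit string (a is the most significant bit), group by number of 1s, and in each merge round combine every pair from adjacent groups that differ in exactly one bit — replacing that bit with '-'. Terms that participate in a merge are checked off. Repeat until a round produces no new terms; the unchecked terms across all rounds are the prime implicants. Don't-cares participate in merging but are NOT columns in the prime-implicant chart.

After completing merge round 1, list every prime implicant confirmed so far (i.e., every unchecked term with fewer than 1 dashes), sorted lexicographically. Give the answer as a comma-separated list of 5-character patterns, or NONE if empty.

10100

Round 0: 00101✓ 00110✓ 00111✓ 01000✓ 01001✓ 01011✓ 10010✓ 10100 10111✓ 11000✓ 11010✓ 11101✓ 11110✓ 11111✓
Round 1: -0111 -1000 001-1 0011- 010-1 0100- 1-010 1-111 11-10 110-0 111-1 1111-
PIs = {-0111, -1000, 001-1, 0011-, 010-1, 0100-, 1-010, 1-111, 10100, 11-10, 110-0, 111-1, 1111-}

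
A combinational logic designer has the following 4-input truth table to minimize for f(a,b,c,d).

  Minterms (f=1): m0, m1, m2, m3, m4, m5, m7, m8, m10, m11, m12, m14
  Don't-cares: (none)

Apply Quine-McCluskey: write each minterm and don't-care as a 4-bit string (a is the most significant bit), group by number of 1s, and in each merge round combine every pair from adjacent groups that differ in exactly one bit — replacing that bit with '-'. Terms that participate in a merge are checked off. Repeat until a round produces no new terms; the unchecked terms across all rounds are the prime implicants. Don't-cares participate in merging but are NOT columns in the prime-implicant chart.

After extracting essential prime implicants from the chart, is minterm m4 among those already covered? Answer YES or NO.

NO

Round 0: 0000✓ 0001✓ 0010✓ 0011✓ 0100✓ 0101✓ 0111✓ 1000✓ 1010✓ 1011✓ 1100✓ 1110✓
Round 1: -000✓ -010✓ -011✓ -100✓ 0-00✓ 0-01✓ 0-11✓ 00-0✓ 00-1✓ 000-✓ 001-✓ 01-1✓ 010-✓ 1-00✓ 1-10✓ 10-0✓ 101-✓ 11-0✓
Round 2: --00 -0-0 -01- 0--1 0-0- 00-- 1--0
PIs = {--00, -0-0, -01-, 0--1, 0-0-, 00--, 1--0}
Coverage chart:
  m0: --00,-0-0,0-0-,00--
  m1: 0--1,0-0-,00--
  m2: -0-0,-01-,00--
  m3: -01-,0--1,00--
  m4: --00,0-0-
  m5: 0--1,0-0-
  m7: 0--1 ←essential
  m8: --00,-0-0,1--0
  m10: -0-0,-01-,1--0
  m11: -01- ←essential
  m12: --00,1--0
  m14: 1--0 ←essential
Essential: -01-, 0--1, 1--0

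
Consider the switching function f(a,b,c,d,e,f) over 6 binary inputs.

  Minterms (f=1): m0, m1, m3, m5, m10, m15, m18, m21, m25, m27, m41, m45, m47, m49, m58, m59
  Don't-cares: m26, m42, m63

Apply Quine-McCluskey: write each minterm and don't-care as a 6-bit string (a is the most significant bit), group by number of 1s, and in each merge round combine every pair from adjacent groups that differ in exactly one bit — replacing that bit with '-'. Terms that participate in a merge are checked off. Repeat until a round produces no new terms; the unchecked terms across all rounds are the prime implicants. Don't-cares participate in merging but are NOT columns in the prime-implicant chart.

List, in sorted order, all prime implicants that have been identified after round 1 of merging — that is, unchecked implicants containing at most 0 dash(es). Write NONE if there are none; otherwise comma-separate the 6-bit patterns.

110001

Round 0: 000000✓ 000001✓ 000011✓ 000101✓ 001010✓ 001111✓ 010010✓ 010101✓ 011001✓ 011010✓ 011011✓ 101001✓ 101010✓ 101101✓ 101111✓ 110001 111010✓ 111011✓ 111111✓
Round 1: -01010✓ -01111 -11010✓ -11011✓ 0-0101 0-1010✓ 000-01 0000-1 00000- 01-010 0110-1 01101-✓ 1-1010✓ 1-1111 101-01 1011-1 111-11 11101-✓
Round 2: --1010 -1101-
PIs = {--1010, -01111, -1101-, 0-0101, 000-01, 0000-1, 00000-, 01-010, 0110-1, 1-1111, 101-01, 1011-1, 110001, 111-11}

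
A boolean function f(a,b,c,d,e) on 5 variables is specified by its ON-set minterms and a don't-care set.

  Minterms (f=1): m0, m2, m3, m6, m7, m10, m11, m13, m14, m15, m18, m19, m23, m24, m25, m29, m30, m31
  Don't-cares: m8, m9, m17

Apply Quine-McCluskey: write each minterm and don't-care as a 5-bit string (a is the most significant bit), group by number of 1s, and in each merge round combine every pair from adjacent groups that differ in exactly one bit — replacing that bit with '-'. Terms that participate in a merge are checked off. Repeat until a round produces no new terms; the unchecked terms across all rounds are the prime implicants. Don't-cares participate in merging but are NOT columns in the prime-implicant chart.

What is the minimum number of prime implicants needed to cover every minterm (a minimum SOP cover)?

Round 0: 00000✓ 00010✓ 00011✓ 00110✓ 00111✓ 01000✓ 01001✓ 01010✓ 01011✓ 01101✓ 01110✓ 01111✓ 10001✓ 10010✓ 10011✓ 10111✓ 11000✓ 11001✓ 11101✓ 11110✓ 11111✓
Round 1: -0010✓ -0011✓ -0111✓ -1000✓ -1001✓ -1101✓ -1110✓ -1111✓ 0-000✓ 0-010✓ 0-011✓ 0-110✓ 0-111✓ 00-10✓ 00-11✓ 000-0✓ 0001-✓ 0011-✓ 01-01✓ 01-10✓ 01-11✓ 010-0✓ 010-1✓ 0100-✓ 0101-✓ 011-1✓ 0111-✓ 1-001 1-111✓ 10-11✓ 100-1 1001-✓ 11-01✓ 1100-✓ 111-1✓ 1111-✓
Round 2: --111 -0-11 -001- -1-01 -100- -11-1 -111- 0--10✓ 0--11✓ 0-0-0 0-01-✓ 0-11-✓ 00-1-✓ 01--1 01-1-✓ 010--
Round 3: 0--1-
PIs = {--111, -0-11, -001-, -1-01, -100-, -11-1, -111-, 0--1-, 0-0-0, 01--1, 010--, 1-001, 100-1}
Coverage chart:
  m0: 0-0-0 ←essential
  m2: -001-,0--1-,0-0-0
  m3: -0-11,-001-,0--1-
  m6: 0--1- ←essential
  m7: --111,-0-11,0--1-
  m10: 0--1-,0-0-0,010--
  m11: 0--1-,01--1,010--
  m13: -1-01,-11-1,01--1
  m14: -111-,0--1-
  m15: --111,-11-1,-111-,0--1-,01--1
  m18: -001- ←essential
  m19: -0-11,-001-,100-1
  m23: --111,-0-11
  m24: -100- ←essential
  m25: -1-01,-100-,1-001
  m29: -1-01,-11-1
  m30: -111- ←essential
  m31: --111,-11-1,-111-
Essential: -001-, -100-, -111-, 0--1-, 0-0-0
Petrick residual → --111, -1-01
Min cover (7 terms): cde + b'c'd + bd'e + bc'd' + bcd + a'd + a'c'e'

7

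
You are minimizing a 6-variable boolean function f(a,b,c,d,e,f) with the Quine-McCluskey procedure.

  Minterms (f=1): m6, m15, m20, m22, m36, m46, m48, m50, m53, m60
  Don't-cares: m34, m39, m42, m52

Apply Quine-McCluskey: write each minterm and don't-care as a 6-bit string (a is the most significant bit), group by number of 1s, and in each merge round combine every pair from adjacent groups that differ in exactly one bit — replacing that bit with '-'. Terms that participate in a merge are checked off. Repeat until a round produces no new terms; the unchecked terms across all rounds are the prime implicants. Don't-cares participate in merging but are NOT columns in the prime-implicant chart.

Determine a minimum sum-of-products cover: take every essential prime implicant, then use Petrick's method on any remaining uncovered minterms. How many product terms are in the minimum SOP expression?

8

Round 0: 000110✓ 001111 010100✓ 010110✓ 100010✓ 100100✓ 100111 101010✓ 101110✓ 110000✓ 110010✓ 110100✓ 110101✓ 111100✓
Round 1: -10100 0-0110 0101-0 1-0010 1-0100 10-010 101-10 11-100 110-00 1100-0 11010-
PIs = {-10100, 0-0110, 001111, 0101-0, 1-0010, 1-0100, 10-010, 100111, 101-10, 11-100, 110-00, 1100-0, 11010-}
Coverage chart:
  m6: 0-0110 ←essential
  m15: 001111 ←essential
  m20: -10100,0101-0
  m22: 0-0110,0101-0
  m36: 1-0100 ←essential
  m46: 101-10 ←essential
  m48: 110-00,1100-0
  m50: 1-0010,1100-0
  m53: 11010- ←essential
  m60: 11-100 ←essential
Essential: 0-0110, 001111, 1-0100, 101-10, 11-100, 11010-
Petrick residual → -10100, 1100-0
Min cover (8 terms): bc'de'f' + a'c'def' + a'b'cdef + ac'de'f' + ab'cef' + abde'f' + abc'd'f' + abc'de'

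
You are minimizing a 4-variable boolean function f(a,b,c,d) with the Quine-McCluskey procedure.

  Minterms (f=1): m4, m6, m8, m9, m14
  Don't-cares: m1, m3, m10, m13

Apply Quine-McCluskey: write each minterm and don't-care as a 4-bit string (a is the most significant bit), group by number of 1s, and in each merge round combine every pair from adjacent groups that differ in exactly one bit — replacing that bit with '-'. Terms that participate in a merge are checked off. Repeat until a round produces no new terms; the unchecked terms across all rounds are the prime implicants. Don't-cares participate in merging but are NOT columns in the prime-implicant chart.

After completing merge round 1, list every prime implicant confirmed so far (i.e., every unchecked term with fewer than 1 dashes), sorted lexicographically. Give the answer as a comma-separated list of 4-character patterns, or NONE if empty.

size-2^0 implicants → 0001(✓)  0011(✓)  0100(✓)  0110(✓)  1000(✓)  1001(✓)  1010(✓)  1101(✓)  1110(✓)
size-2^1 implicants → -001  -110  00-1  01-0  1-01  1-10  10-0  100-
Unchecked terms (primes): -001, -110, 00-1, 01-0, 1-01, 1-10, 10-0, 100-

NONE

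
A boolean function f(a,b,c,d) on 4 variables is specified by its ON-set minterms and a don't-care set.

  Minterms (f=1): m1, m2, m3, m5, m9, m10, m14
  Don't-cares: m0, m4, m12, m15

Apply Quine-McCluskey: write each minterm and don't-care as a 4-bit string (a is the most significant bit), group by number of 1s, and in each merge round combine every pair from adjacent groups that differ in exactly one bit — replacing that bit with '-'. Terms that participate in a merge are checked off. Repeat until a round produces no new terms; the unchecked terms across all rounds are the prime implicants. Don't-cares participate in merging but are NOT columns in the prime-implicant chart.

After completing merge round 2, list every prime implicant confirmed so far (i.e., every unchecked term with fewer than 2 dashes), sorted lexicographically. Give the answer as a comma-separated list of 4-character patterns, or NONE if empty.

[col 0] 0000*, 0001*, 0010*, 0011*, 0100*, 0101*, 1001*, 1010*, 1100*, 1110*, 1111*
[col 1] -001, -010, -100, 0-00*, 0-01*, 00-0*, 00-1*, 000-*, 001-*, 010-*, 1-10, 11-0, 111-
[col 2] 0-0-, 00--
Prime implicants: -001, -010, -100, 0-0-, 00--, 1-10, 11-0, 111-

-001, -010, -100, 1-10, 11-0, 111-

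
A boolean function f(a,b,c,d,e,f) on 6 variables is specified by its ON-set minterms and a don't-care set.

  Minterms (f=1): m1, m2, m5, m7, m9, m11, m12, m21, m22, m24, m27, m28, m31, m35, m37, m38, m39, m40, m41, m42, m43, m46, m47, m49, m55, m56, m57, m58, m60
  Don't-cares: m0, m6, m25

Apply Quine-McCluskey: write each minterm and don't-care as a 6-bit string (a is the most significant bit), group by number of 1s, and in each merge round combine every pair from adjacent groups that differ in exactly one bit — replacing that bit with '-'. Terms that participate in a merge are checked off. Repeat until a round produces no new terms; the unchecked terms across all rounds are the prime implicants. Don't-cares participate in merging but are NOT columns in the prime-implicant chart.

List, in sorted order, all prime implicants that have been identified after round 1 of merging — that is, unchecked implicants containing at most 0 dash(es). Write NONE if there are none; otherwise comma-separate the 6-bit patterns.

[col 0] 000000*, 000001*, 000010*, 000101*, 000110*, 000111*, 001001*, 001011*, 001100*, 010101*, 010110*, 011000*, 011001*, 011011*, 011100*, 011111*, 100011*, 100101*, 100110*, 100111*, 101000*, 101001*, 101010*, 101011*, 101110*, 101111*, 110001*, 110111*, 111000*, 111001*, 111010*, 111100*
[col 1] -00101*, -00110*, -00111*, -01001*, -01011*, -11000*, -11001*, -11100*, 0-0101, 0-0110, 0-1001*, 0-1011*, 0-1100, 00-001, 000-01, 000-10, 0000-0, 00000-, 0001-1*, 00011-*, 0010-1*, 011-00*, 011-11, 0110-1*, 01100-*, 1-0111, 1-1000*, 1-1001*, 1-1010*, 10-011*, 10-110*, 10-111*, 100-11*, 1001-1*, 10011-*, 101-10*, 101-11*, 1010-0*, 1010-1*, 10100-*, 10101-*, 10111-*, 11-001, 111-00*, 1110-0*, 11100-*
[col 2] --1001, -001-1, -0011-, -010-1, -11-00, -1100-, 0-10-1, 1-10-0, 1-100-, 10--11, 10-11-, 101-1-, 1010--
Prime implicants: --1001, -001-1, -0011-, -010-1, -11-00, -1100-, 0-0101, 0-0110, 0-10-1, 0-1100, 00-001, 000-01, 000-10, 0000-0, 00000-, 011-11, 1-0111, 1-10-0, 1-100-, 10--11, 10-11-, 101-1-, 1010--, 11-001

NONE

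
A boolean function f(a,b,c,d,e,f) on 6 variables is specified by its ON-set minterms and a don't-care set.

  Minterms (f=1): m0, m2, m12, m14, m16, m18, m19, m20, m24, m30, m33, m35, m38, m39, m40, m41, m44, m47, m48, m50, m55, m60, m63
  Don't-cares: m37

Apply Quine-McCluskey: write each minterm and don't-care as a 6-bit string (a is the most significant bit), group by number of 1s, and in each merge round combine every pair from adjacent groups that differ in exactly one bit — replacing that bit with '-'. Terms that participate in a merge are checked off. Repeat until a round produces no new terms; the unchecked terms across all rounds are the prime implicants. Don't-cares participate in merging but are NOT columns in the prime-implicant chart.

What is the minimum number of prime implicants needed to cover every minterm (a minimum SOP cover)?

12

Round 0: 000000✓ 000010✓ 001100✓ 001110✓ 010000✓ 010010✓ 010011✓ 010100✓ 011000✓ 011110✓ 100001✓ 100011✓ 100101✓ 100110✓ 100111✓ 101000✓ 101001✓ 101100✓ 101111✓ 110000✓ 110010✓ 110111✓ 111100✓ 111111✓
Round 1: -01100 -10000✓ -10010✓ 0-0000✓ 0-0010✓ 0-1110 0000-0✓ 0011-0 01-000 010-00 0100-0✓ 01001- 1-0111✓ 1-1100 1-1111✓ 10-001 10-111✓ 100-01✓ 100-11✓ 1000-1✓ 1001-1✓ 10011- 101-00 10100- 11-111✓ 1100-0✓
Round 2: -100-0 0-00-0 1--111 100--1
PIs = {-01100, -100-0, 0-00-0, 0-1110, 0011-0, 01-000, 010-00, 01001-, 1--111, 1-1100, 10-001, 100--1, 10011-, 101-00, 10100-}
Coverage chart:
  m0: 0-00-0 ←essential
  m2: 0-00-0 ←essential
  m12: -01100,0011-0
  m14: 0-1110,0011-0
  m16: -100-0,0-00-0,01-000,010-00
  m18: -100-0,0-00-0,01001-
  m19: 01001- ←essential
  m20: 010-00 ←essential
  m24: 01-000 ←essential
  m30: 0-1110 ←essential
  m33: 10-001,100--1
  m35: 100--1 ←essential
  m38: 10011- ←essential
  m39: 1--111,100--1,10011-
  m40: 101-00,10100-
  m41: 10-001,10100-
  m44: -01100,1-1100,101-00
  m47: 1--111 ←essential
  m48: -100-0 ←essential
  m50: -100-0 ←essential
  m55: 1--111 ←essential
  m60: 1-1100 ←essential
  m63: 1--111 ←essential
Essential: -100-0, 0-00-0, 0-1110, 01-000, 010-00, 01001-, 1--111, 1-1100, 100--1, 10011-
Petrick residual → -01100, 10100-
Min cover (12 terms): b'cde'f' + bc'd'f' + a'c'd'f' + a'cdef' + a'bd'e'f' + a'bc'e'f' + a'bc'd'e + adef + acde'f' + ab'c'f + ab'c'de + ab'cd'e'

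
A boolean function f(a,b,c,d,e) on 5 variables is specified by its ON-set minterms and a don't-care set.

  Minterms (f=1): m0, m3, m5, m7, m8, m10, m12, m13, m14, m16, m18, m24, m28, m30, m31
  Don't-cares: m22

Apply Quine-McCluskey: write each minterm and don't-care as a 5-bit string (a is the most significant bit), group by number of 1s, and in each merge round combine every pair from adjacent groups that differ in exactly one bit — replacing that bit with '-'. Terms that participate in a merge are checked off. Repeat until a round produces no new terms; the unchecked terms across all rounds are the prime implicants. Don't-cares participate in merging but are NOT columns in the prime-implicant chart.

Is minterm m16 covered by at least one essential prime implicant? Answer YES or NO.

YES

Round 0: 00000✓ 00011✓ 00101✓ 00111✓ 01000✓ 01010✓ 01100✓ 01101✓ 01110✓ 10000✓ 10010✓ 10110✓ 11000✓ 11100✓ 11110✓ 11111✓
Round 1: -0000✓ -1000✓ -1100✓ -1110✓ 0-000✓ 0-101 00-11 001-1 01-00✓ 01-10✓ 010-0✓ 011-0✓ 0110- 1-000✓ 1-110 10-10 100-0 11-00✓ 111-0✓ 1111-
Round 2: --000 -1-00 -11-0 01--0
PIs = {--000, -1-00, -11-0, 0-101, 00-11, 001-1, 01--0, 0110-, 1-110, 10-10, 100-0, 1111-}
Coverage chart:
  m0: --000 ←essential
  m3: 00-11 ←essential
  m5: 0-101,001-1
  m7: 00-11,001-1
  m8: --000,-1-00,01--0
  m10: 01--0 ←essential
  m12: -1-00,-11-0,01--0,0110-
  m13: 0-101,0110-
  m14: -11-0,01--0
  m16: --000,100-0
  m18: 10-10,100-0
  m24: --000,-1-00
  m28: -1-00,-11-0
  m30: -11-0,1-110,1111-
  m31: 1111- ←essential
Essential: --000, 00-11, 01--0, 1111-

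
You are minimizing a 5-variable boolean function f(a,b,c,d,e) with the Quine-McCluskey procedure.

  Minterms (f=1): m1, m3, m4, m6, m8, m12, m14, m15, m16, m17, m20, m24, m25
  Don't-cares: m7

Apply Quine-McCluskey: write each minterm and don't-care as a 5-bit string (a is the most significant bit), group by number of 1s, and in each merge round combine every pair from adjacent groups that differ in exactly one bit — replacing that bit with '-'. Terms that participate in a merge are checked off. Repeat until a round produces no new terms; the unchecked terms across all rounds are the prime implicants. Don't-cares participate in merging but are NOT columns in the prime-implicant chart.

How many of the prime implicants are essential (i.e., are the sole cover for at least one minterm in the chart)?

size-2^0 implicants → 00001(✓)  00011(✓)  00100(✓)  00110(✓)  00111(✓)  01000(✓)  01100(✓)  01110(✓)  01111(✓)  10000(✓)  10001(✓)  10100(✓)  11000(✓)  11001(✓)
size-2^1 implicants → -0001  -0100  -1000  0-100(✓)  0-110(✓)  0-111(✓)  00-11  000-1  001-0(✓)  0011-(✓)  01-00  011-0(✓)  0111-(✓)  1-000(✓)  1-001(✓)  10-00  1000-(✓)  1100-(✓)
size-2^2 implicants → 0-1-0  0-11-  1-00-
Unchecked terms (primes): -0001, -0100, -1000, 0-1-0, 0-11-, 00-11, 000-1, 01-00, 1-00-, 10-00
Minterm coverage:
  m1 ⊆ -0001,000-1
  m3 ⊆ 00-11,000-1
  m4 ⊆ -0100,0-1-0
  m6 ⊆ 0-1-0,0-11-
  m8 ⊆ -1000,01-00
  m12 ⊆ 0-1-0,01-00
  m14 ⊆ 0-1-0,0-11-
  m15 ⊆ 0-11- [E]
  m16 ⊆ 1-00-,10-00
  m17 ⊆ -0001,1-00-
  m20 ⊆ -0100,10-00
  m24 ⊆ -1000,1-00-
  m25 ⊆ 1-00- [E]
E = {0-11-, 1-00-}

2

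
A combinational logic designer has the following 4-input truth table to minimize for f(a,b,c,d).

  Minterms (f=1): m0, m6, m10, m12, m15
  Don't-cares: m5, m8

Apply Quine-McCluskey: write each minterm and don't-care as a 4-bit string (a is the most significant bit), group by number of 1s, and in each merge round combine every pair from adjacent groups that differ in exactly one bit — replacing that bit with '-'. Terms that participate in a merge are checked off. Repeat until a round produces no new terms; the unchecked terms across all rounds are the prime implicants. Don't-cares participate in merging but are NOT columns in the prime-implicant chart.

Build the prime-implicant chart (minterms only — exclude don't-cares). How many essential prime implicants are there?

5

size-2^0 implicants → 0000(✓)  0101  0110  1000(✓)  1010(✓)  1100(✓)  1111
size-2^1 implicants → -000  1-00  10-0
Unchecked terms (primes): -000, 0101, 0110, 1-00, 10-0, 1111
Minterm coverage:
  m0 ⊆ -000 [E]
  m6 ⊆ 0110 [E]
  m10 ⊆ 10-0 [E]
  m12 ⊆ 1-00 [E]
  m15 ⊆ 1111 [E]
E = {-000, 0110, 1-00, 10-0, 1111}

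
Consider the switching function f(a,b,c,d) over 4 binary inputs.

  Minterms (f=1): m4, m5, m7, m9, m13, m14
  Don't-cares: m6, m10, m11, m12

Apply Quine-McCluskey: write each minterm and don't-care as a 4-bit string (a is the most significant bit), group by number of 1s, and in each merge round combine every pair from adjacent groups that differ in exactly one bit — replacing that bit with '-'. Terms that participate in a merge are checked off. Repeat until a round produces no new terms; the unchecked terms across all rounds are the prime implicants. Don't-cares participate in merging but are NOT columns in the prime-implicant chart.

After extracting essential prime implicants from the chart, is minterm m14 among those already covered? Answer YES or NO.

size-2^0 implicants → 0100(✓)  0101(✓)  0110(✓)  0111(✓)  1001(✓)  1010(✓)  1011(✓)  1100(✓)  1101(✓)  1110(✓)
size-2^1 implicants → -100(✓)  -101(✓)  -110(✓)  01-0(✓)  01-1(✓)  010-(✓)  011-(✓)  1-01  1-10  10-1  101-  11-0(✓)  110-(✓)
size-2^2 implicants → -1-0  -10-  01--
Unchecked terms (primes): -1-0, -10-, 01--, 1-01, 1-10, 10-1, 101-
Minterm coverage:
  m4 ⊆ -1-0,-10-,01--
  m5 ⊆ -10-,01--
  m7 ⊆ 01-- [E]
  m9 ⊆ 1-01,10-1
  m13 ⊆ -10-,1-01
  m14 ⊆ -1-0,1-10
E = {01--}

NO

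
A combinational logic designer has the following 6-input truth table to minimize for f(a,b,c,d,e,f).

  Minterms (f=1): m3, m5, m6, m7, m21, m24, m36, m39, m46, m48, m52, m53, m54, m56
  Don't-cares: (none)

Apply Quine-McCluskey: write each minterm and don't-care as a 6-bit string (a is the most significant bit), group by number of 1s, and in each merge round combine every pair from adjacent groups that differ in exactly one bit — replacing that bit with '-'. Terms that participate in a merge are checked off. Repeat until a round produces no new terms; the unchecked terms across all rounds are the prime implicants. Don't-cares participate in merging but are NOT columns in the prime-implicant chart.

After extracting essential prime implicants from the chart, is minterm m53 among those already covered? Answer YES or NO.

Round 0: 000011✓ 000101✓ 000110✓ 000111✓ 010101✓ 011000✓ 100100✓ 100111✓ 101110 110000✓ 110100✓ 110101✓ 110110✓ 111000✓
Round 1: -00111 -10101 -11000 0-0101 000-11 0001-1 00011- 1-0100 11-000 110-00 1101-0 11010-
PIs = {-00111, -10101, -11000, 0-0101, 000-11, 0001-1, 00011-, 1-0100, 101110, 11-000, 110-00, 1101-0, 11010-}
Coverage chart:
  m3: 000-11 ←essential
  m5: 0-0101,0001-1
  m6: 00011- ←essential
  m7: -00111,000-11,0001-1,00011-
  m21: -10101,0-0101
  m24: -11000 ←essential
  m36: 1-0100 ←essential
  m39: -00111 ←essential
  m46: 101110 ←essential
  m48: 11-000,110-00
  m52: 1-0100,110-00,1101-0,11010-
  m53: -10101,11010-
  m54: 1101-0 ←essential
  m56: -11000,11-000
Essential: -00111, -11000, 000-11, 00011-, 1-0100, 101110, 1101-0

NO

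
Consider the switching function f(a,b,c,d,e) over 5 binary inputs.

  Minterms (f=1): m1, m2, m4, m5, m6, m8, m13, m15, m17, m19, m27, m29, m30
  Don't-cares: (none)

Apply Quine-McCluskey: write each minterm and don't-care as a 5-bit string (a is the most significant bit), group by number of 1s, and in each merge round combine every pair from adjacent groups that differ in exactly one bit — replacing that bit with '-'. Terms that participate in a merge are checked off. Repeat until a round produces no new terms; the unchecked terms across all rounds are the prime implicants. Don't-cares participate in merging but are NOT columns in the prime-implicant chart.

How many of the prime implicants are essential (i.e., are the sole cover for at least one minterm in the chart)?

size-2^0 implicants → 00001(✓)  00010(✓)  00100(✓)  00101(✓)  00110(✓)  01000  01101(✓)  01111(✓)  10001(✓)  10011(✓)  11011(✓)  11101(✓)  11110
size-2^1 implicants → -0001  -1101  0-101  00-01  00-10  001-0  0010-  011-1  1-011  100-1
Unchecked terms (primes): -0001, -1101, 0-101, 00-01, 00-10, 001-0, 0010-, 01000, 011-1, 1-011, 100-1, 11110
Minterm coverage:
  m1 ⊆ -0001,00-01
  m2 ⊆ 00-10 [E]
  m4 ⊆ 001-0,0010-
  m5 ⊆ 0-101,00-01,0010-
  m6 ⊆ 00-10,001-0
  m8 ⊆ 01000 [E]
  m13 ⊆ -1101,0-101,011-1
  m15 ⊆ 011-1 [E]
  m17 ⊆ -0001,100-1
  m19 ⊆ 1-011,100-1
  m27 ⊆ 1-011 [E]
  m29 ⊆ -1101 [E]
  m30 ⊆ 11110 [E]
E = {-1101, 00-10, 01000, 011-1, 1-011, 11110}

6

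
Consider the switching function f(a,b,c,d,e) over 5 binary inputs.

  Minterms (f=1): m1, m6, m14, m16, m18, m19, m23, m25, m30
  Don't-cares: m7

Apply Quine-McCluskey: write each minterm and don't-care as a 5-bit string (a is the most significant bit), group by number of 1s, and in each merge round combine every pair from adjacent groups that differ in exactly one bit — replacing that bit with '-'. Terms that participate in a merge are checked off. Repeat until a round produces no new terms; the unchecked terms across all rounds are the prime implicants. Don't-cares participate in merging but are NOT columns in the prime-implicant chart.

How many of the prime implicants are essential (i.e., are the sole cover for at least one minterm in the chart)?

[col 0] 00001, 00110*, 00111*, 01110*, 10000*, 10010*, 10011*, 10111*, 11001, 11110*
[col 1] -0111, -1110, 0-110, 0011-, 10-11, 100-0, 1001-
Prime implicants: -0111, -1110, 0-110, 00001, 0011-, 10-11, 100-0, 1001-, 11001
PI chart (minterm → PIs covering it):
  1 | 00001  (sole → essential)
  6 | 0-110,0011-
  14 | -1110,0-110
  16 | 100-0  (sole → essential)
  18 | 100-0,1001-
  19 | 10-11,1001-
  23 | -0111,10-11
  25 | 11001  (sole → essential)
  30 | -1110  (sole → essential)
Essential prime implicants: -1110, 00001, 100-0, 11001

4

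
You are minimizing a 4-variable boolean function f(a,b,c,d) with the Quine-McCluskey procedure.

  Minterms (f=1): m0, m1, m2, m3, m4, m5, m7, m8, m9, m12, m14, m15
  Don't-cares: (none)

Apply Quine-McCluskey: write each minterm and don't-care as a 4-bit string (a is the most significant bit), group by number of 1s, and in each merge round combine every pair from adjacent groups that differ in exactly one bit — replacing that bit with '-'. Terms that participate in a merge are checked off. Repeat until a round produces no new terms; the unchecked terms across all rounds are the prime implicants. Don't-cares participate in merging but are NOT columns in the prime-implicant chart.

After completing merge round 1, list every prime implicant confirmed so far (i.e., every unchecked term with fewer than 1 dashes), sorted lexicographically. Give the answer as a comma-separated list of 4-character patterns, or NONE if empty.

size-2^0 implicants → 0000(✓)  0001(✓)  0010(✓)  0011(✓)  0100(✓)  0101(✓)  0111(✓)  1000(✓)  1001(✓)  1100(✓)  1110(✓)  1111(✓)
size-2^1 implicants → -000(✓)  -001(✓)  -100(✓)  -111  0-00(✓)  0-01(✓)  0-11(✓)  00-0(✓)  00-1(✓)  000-(✓)  001-(✓)  01-1(✓)  010-(✓)  1-00(✓)  100-(✓)  11-0  111-
size-2^2 implicants → --00  -00-  0--1  0-0-  00--
Unchecked terms (primes): --00, -00-, -111, 0--1, 0-0-, 00--, 11-0, 111-

NONE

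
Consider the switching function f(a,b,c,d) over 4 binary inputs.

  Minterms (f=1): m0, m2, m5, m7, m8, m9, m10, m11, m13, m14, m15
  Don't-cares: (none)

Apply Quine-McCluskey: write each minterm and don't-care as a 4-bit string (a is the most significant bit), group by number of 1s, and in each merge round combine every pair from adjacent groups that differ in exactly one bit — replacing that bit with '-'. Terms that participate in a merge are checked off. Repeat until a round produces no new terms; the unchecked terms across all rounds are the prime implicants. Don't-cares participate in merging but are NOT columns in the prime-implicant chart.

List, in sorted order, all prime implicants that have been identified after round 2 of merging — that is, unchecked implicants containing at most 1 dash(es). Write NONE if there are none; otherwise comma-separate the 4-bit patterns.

NONE

size-2^0 implicants → 0000(✓)  0010(✓)  0101(✓)  0111(✓)  1000(✓)  1001(✓)  1010(✓)  1011(✓)  1101(✓)  1110(✓)  1111(✓)
size-2^1 implicants → -000(✓)  -010(✓)  -101(✓)  -111(✓)  00-0(✓)  01-1(✓)  1-01(✓)  1-10(✓)  1-11(✓)  10-0(✓)  10-1(✓)  100-(✓)  101-(✓)  11-1(✓)  111-(✓)
size-2^2 implicants → -0-0  -1-1  1--1  1-1-  10--
Unchecked terms (primes): -0-0, -1-1, 1--1, 1-1-, 10--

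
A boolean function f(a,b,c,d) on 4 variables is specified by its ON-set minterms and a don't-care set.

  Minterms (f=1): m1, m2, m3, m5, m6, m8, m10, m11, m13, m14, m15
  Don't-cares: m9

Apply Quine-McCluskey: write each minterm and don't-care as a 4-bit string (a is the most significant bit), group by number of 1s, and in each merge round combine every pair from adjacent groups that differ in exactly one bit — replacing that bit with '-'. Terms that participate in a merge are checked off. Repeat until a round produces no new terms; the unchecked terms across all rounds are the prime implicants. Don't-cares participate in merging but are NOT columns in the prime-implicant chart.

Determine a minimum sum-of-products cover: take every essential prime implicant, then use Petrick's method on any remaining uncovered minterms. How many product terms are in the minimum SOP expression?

size-2^0 implicants → 0001(✓)  0010(✓)  0011(✓)  0101(✓)  0110(✓)  1000(✓)  1001(✓)  1010(✓)  1011(✓)  1101(✓)  1110(✓)  1111(✓)
size-2^1 implicants → -001(✓)  -010(✓)  -011(✓)  -101(✓)  -110(✓)  0-01(✓)  0-10(✓)  00-1(✓)  001-(✓)  1-01(✓)  1-10(✓)  1-11(✓)  10-0(✓)  10-1(✓)  100-(✓)  101-(✓)  11-1(✓)  111-(✓)
size-2^2 implicants → --01  --10  -0-1  -01-  1--1  1-1-  10--
Unchecked terms (primes): --01, --10, -0-1, -01-, 1--1, 1-1-, 10--
Minterm coverage:
  m1 ⊆ --01,-0-1
  m2 ⊆ --10,-01-
  m3 ⊆ -0-1,-01-
  m5 ⊆ --01 [E]
  m6 ⊆ --10 [E]
  m8 ⊆ 10-- [E]
  m10 ⊆ --10,-01-,1-1-,10--
  m11 ⊆ -0-1,-01-,1--1,1-1-,10--
  m13 ⊆ --01,1--1
  m14 ⊆ --10,1-1-
  m15 ⊆ 1--1,1-1-
E = {--01, --10, 10--}
Petrick residual → -0-1, 1--1
Cover = c'd + cd' + b'd + ad + ab'  |cover|=5

5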